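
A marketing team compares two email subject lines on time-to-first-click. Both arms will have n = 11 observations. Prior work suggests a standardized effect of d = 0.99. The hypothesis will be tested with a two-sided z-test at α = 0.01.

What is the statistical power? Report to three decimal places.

Power ≈ 0.400

Noncentrality parameter: δ = d·√(n/2) = 0.99 × √(11/2) = 2.3218
Critical value for a two-sided test at α = 0.01: z_{α/2} = 2.576.
Power = Φ(δ − 2.576) + Φ(−δ − 2.576) = Φ(-0.254) + Φ(-4.898) = 0.3997 + 0.0000 = 0.3997.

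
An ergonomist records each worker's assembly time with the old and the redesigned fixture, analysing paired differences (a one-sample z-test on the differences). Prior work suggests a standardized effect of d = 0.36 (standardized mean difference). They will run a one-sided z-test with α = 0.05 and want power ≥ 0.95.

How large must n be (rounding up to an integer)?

n = 84

For power 0.95 need Φ(δ − z_{0.05}) = 0.95, so δ = z_{0.05} + z_{0.05} = 1.645 + 1.645 = 3.290.
δ = d·√n ⇒ n = (δ/d)² = (3.290 / 0.36)² = 83.50.
Round up to the next whole unit.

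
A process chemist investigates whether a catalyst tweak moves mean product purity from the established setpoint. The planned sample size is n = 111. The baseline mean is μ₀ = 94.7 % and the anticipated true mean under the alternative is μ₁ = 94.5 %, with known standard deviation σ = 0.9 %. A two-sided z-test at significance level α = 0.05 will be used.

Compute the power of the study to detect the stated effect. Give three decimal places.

Standardized effect: d = |μ₁ − μ₀| / σ = |94.5 − 94.7| / 0.9 = 0.2222
Noncentrality parameter: δ = d·√n = 0.2222 × √111 = 2.3413
Critical value for a two-sided test at α = 0.05: z_{α/2} = 1.960.
Power = Φ(δ − 1.960) + Φ(−δ − 1.960) = Φ(0.381) + Φ(-4.301) = 0.6485 + 0.0000 = 0.6485.

Power ≈ 0.649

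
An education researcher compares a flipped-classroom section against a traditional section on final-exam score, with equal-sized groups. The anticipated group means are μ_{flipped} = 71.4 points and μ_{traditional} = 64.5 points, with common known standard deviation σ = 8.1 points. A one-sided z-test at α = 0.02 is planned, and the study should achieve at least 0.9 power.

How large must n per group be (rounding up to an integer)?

Standardized effect: d = |μ_{flipped} − μ_{traditional}| / σ = |71.4 − 64.5| / 8.1 = 0.8519
For power 0.9 need Φ(δ − z_{0.02}) = 0.9, so δ = z_{0.02} + z_{0.10} = 2.054 + 1.282 = 3.335.
δ = d·√(n/2) ⇒ n = 2(δ/d)² = 2 × (3.335 / 0.8519)² = 30.66.
Rounding up, n = 31 per group.

n = 31 per group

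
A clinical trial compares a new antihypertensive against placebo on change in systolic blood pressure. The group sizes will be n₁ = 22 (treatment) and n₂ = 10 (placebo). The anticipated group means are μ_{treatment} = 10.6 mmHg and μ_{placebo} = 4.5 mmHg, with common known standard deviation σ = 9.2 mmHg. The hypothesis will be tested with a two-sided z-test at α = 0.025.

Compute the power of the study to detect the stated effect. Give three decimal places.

Standardized effect: d = |μ_{treatment} − μ_{placebo}| / σ = |10.6 − 4.5| / 9.2 = 0.6630
Noncentrality parameter: λ = d / √(1/n₁ + 1/n₂) = 0.6630 / √(1/22 + 1/10) = 1.7385
Two-sided α = 0.025 → critical value z_{0.0125} = 2.241.
Power = Φ(λ − 2.241) + Φ(−λ − 2.241) = Φ(-0.503) + Φ(-3.980) = 0.3075 + 0.0000 = 0.3076.

Power ≈ 0.308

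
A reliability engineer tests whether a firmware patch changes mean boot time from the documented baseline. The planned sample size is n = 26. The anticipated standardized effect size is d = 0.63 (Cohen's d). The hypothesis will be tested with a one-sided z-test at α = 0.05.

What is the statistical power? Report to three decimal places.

Noncentrality parameter: δ = d·√n = 0.63 × √26 = 3.2124
Critical value for a one-sided test at α = 0.05: z_α = 1.645.
Power = Φ(δ − 1.645) = Φ(1.568) = 0.9415.

Power ≈ 0.942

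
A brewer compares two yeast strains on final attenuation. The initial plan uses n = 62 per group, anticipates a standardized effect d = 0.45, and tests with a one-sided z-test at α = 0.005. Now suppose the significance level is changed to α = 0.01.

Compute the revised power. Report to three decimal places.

δ = d·√(n/2) = 0.45 × √(62/2) = 2.5055 (unchanged). New critical value: z_{0.01} = 2.326.
Revised power = P(Z > 2.326 − δ) = Φ(0.179) = 0.5711.

Power ≈ 0.571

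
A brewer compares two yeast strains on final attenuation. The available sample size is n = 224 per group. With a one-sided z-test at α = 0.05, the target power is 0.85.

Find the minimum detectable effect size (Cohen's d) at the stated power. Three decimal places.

Need Φ(δ − 1.645) = 0.85, so δ = 1.645 + 1.036 = 2.681.
δ = d·√(n/2) ⇒ d = δ/√(n/2) = 2.681/√(224/2) = 0.2534.

d ≈ 0.253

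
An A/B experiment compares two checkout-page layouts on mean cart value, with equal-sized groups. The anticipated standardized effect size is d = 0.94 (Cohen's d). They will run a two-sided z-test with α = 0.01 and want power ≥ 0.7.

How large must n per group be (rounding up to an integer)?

n = 22 per group

For power 0.7 need Φ(δ − z_{0.005}) = 0.7, so δ = z_{0.005} + z_{0.30} = 2.576 + 0.524 = 3.100.
(The Φ(−δ − z_{α/2}) term is vanishingly small for δ > 0 and is dropped in the standard sample-size formula.)
δ = d·√(n/2) ⇒ n = 2(δ/d)² = 2 × (3.100 / 0.94)² = 21.76.
Rounding up, n = 22 per group.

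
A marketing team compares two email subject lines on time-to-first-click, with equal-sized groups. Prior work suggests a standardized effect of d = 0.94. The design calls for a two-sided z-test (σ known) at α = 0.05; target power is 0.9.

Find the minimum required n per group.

n = 24 per group

Set Φ(δ − 1.960) = 0.9; then δ − 1.960 = Φ⁻¹(0.9) = 1.282, giving δ = 3.242.
(Ignoring the negligible lower-tail rejection probability gives the usual closed-form inversion.)
δ = d·√(n/2) ⇒ n = 2(δ/d)² = 2 × (3.242 / 0.94)² = 23.78.
Rounding up, n = 24 per group.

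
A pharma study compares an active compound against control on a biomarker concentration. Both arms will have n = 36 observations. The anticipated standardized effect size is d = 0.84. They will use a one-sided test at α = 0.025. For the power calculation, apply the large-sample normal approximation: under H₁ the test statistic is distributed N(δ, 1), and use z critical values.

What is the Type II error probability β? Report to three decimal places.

β ≈ 0.054

Noncentrality parameter: δ = d·√(n/2) = 0.84 × √(36/2) = 3.5638
One-sided α = 0.025 → critical value z_{0.025} = 1.960.
Power = P(Z > 1.960 − δ) = Φ(1.604) = 0.9456.
Type II error: β = 1 − power = 1 − 0.9456 = 0.0544.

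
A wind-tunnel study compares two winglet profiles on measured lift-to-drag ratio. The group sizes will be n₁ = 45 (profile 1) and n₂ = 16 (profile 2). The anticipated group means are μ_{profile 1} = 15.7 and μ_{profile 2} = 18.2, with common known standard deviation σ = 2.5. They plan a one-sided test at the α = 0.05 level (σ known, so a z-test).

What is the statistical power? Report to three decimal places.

Power ≈ 0.963

Standardized effect: d = |μ_{profile 1} − μ_{profile 2}| / σ = |15.7 − 18.2| / 2.5 = 1.0000
Noncentrality parameter: δ = d / √(1/n₁ + 1/n₂) = 1.0000 / √(1/45 + 1/16) = 3.4356
One-sided α = 0.05 → critical value z_{0.05} = 1.645.
Power = Φ(δ − 1.645) = Φ(1.791) = 0.9633.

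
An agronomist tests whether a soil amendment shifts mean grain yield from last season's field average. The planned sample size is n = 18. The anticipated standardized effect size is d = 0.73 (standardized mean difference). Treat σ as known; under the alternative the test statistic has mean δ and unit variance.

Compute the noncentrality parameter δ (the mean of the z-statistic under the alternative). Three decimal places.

The noncentrality parameter scales effect size by the design's sample-size factor: δ = d·√n = 0.73 × √18 = 3.0971

δ ≈ 3.097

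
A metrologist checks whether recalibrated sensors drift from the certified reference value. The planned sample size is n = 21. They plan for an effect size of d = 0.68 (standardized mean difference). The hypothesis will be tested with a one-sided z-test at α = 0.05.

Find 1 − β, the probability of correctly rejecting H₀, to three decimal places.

Noncentrality parameter: δ = d·√n = 0.68 × √21 = 3.1162
Critical value for a one-sided test at α = 0.05: z_α = 1.645.
Power = Φ(δ − 1.645) = Φ(1.471) = 0.9294.

Power ≈ 0.929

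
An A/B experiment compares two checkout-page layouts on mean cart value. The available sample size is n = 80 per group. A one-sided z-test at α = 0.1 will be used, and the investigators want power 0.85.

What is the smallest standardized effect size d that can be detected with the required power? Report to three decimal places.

d ≈ 0.367

Required noncentrality: δ = z_{0.1} + z_{0.15} = 1.282 + 1.036 = 2.318.
δ = d·√(n/2) ⇒ d = δ/√(n/2) = 2.318/√(80/2) = 0.3665.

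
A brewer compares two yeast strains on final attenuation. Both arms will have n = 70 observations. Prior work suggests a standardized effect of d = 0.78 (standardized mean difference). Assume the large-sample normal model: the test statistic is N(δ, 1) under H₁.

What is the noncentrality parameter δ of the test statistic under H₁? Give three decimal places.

The noncentrality parameter scales effect size by the design's sample-size factor: δ = d·√(n/2) = 0.78 × √(70/2) = 4.6145

δ ≈ 4.615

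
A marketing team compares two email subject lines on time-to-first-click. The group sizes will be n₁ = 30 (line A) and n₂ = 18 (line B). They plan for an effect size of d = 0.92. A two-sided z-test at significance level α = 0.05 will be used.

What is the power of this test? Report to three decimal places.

Noncentrality parameter: δ = d / √(1/n₁ + 1/n₂) = 0.92 / √(1/30 + 1/18) = 3.0858
Critical value for a two-sided test at α = 0.05: z_{α/2} = 1.960.
Power = Φ(δ − 1.960) + Φ(−δ − 1.960) = Φ(1.126) + Φ(-5.046) = 0.8699 + 0.0000 = 0.8699.

Power ≈ 0.870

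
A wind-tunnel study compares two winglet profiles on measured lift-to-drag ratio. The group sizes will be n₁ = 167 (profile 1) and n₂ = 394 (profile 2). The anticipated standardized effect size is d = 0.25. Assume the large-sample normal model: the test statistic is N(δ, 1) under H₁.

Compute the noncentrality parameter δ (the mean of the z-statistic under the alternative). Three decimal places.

δ ≈ 2.707

The noncentrality parameter scales effect size by the design's sample-size factor: δ = d / √(1/n₁ + 1/n₂) = 0.25 / √(1/167 + 1/394) = 2.7075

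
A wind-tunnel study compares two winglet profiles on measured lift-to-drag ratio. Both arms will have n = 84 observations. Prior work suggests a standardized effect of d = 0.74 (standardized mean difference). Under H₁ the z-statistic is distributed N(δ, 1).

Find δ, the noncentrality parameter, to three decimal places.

The noncentrality parameter scales effect size by the design's sample-size factor: δ = d·√(n/2) = 0.74 × √(84/2) = 4.7957

δ ≈ 4.796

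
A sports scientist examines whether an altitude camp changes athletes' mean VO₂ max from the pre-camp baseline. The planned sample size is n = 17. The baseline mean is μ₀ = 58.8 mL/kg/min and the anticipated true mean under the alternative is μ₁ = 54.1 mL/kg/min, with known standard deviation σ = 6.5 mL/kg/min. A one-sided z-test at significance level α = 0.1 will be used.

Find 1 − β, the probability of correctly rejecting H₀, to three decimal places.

Standardized effect: d = |μ₁ − μ₀| / σ = |54.1 − 58.8| / 6.5 = 0.7231
Noncentrality parameter: δ = d·√n = 0.7231 × √17 = 2.9813
Critical value for a one-sided test at α = 0.1: z_α = 1.282.
Power = Φ(δ − 1.282) = Φ(1.700) = 0.9554.

Power ≈ 0.955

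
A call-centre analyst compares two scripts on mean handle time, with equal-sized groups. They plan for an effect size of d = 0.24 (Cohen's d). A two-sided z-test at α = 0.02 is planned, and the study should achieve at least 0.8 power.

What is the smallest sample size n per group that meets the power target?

n = 349 per group

Set Φ(δ − 2.326) = 0.8; then δ − 2.326 = Φ⁻¹(0.8) = 0.842, giving δ = 3.168.
(Ignoring the negligible lower-tail rejection probability gives the usual closed-form inversion.)
δ = d·√(n/2) ⇒ n = 2(δ/d)² = 2 × (3.168 / 0.24)² = 348.47.
Rounding up, n = 349 per group.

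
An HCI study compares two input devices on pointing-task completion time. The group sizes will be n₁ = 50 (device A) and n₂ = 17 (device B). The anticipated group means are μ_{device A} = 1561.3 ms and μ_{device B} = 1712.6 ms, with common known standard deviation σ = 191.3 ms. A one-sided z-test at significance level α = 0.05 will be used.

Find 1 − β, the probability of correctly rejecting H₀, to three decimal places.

Power ≈ 0.879

Standardized effect: d = |μ_{device A} − μ_{device B}| / σ = |1561.3 − 1712.6| / 191.3 = 0.7909
Noncentrality parameter: λ = d / √(1/n₁ + 1/n₂) = 0.7909 / √(1/50 + 1/17) = 2.8171
Critical value for a one-sided test at α = 0.05: z_α = 1.645.
Power = Φ(λ − 1.645) = Φ(1.172) = 0.8794.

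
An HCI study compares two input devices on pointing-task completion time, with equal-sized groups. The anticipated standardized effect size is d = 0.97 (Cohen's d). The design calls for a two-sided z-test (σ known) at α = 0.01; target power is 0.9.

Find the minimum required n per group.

For power 0.9 need Φ(δ − z_{0.005}) = 0.9, so δ = z_{0.005} + z_{0.10} = 2.576 + 1.282 = 3.857.
(The Φ(−δ − z_{α/2}) term is vanishingly small for δ > 0 and is dropped in the standard sample-size formula.)
δ = d·√(n/2) ⇒ n = 2(δ/d)² = 2 × (3.857 / 0.97)² = 31.63.
Round up to the next whole unit.

n = 32 per group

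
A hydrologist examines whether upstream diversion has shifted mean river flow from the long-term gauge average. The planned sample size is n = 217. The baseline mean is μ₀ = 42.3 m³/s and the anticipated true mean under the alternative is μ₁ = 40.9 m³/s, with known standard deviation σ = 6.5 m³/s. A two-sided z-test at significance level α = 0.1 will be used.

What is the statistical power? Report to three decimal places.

Power ≈ 0.937

Standardized effect: d = |μ₁ − μ₀| / σ = |40.9 − 42.3| / 6.5 = 0.2154
Noncentrality parameter: δ = d·√n = 0.2154 × √217 = 3.1728
Two-sided α = 0.1 → critical value z_{0.05} = 1.645.
Power = Φ(δ − 1.645) + Φ(−δ − 1.645) = Φ(1.528) + Φ(-4.818) = 0.9367 + 0.0000 = 0.9367.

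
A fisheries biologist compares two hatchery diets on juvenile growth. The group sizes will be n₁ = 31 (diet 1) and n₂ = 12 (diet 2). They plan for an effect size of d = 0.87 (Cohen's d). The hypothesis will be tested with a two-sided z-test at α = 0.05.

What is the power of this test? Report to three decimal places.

Power ≈ 0.725

Noncentrality parameter: δ = d / √(1/n₁ + 1/n₂) = 0.87 / √(1/31 + 1/12) = 2.5589
Critical value for a two-sided test at α = 0.05: z_{α/2} = 1.960.
Power = Φ(δ − 1.960) + Φ(−δ − 1.960) = Φ(0.599) + Φ(-4.519) = 0.7254 + 0.0000 = 0.7254.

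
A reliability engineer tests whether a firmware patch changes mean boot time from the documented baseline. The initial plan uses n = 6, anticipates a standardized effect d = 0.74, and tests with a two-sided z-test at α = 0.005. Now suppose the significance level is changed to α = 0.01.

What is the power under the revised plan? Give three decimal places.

δ = d·√n = 0.74 × √6 = 1.8126 (unchanged). New critical value: z_{0.005} = 2.576.
Revised power = Φ(δ − 2.576) + Φ(−δ − 2.576) = Φ(-0.763) + Φ(-4.388) = 0.2227 + 0.0000 = 0.2227.

Power ≈ 0.223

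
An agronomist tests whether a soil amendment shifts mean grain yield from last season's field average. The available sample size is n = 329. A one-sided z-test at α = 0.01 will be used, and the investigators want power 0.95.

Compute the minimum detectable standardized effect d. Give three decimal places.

Required noncentrality: δ = z_{0.01} + z_{0.05} = 2.326 + 1.645 = 3.971.
δ = d·√n ⇒ d = δ/√n = 3.971/√329 = 0.2189.

d ≈ 0.219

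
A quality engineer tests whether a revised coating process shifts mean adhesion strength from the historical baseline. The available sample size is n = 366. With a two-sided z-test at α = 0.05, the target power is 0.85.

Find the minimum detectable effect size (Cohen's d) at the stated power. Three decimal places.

Need Φ(δ − 1.960) = 0.85, so δ = 1.960 + 1.036 = 2.996.
(Lower-tail contribution to power is negligible for δ > 0.)
δ = d·√n ⇒ d = δ/√n = 2.996/√366 = 0.1566.

d ≈ 0.157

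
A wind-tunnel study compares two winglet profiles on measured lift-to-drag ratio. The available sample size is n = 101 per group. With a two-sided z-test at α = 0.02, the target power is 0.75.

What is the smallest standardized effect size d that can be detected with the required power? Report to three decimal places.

d ≈ 0.422

Required noncentrality: δ = z_{0.01} + z_{0.25} = 2.326 + 0.674 = 3.001.
(Lower-tail contribution to power is negligible for δ > 0.)
δ = d·√(n/2) ⇒ d = δ/√(n/2) = 3.001/√(101/2) = 0.4223.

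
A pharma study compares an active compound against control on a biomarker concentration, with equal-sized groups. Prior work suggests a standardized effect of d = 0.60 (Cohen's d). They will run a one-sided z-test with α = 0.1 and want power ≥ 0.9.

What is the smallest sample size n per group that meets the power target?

For power 0.9 need Φ(δ − z_{0.1}) = 0.9, so δ = z_{0.1} + z_{0.10} = 1.282 + 1.282 = 2.563.
δ = d·√(n/2) ⇒ n = 2(δ/d)² = 2 × (2.563 / 0.60)² = 36.50.
Rounding up, n = 37 per group.

n = 37 per group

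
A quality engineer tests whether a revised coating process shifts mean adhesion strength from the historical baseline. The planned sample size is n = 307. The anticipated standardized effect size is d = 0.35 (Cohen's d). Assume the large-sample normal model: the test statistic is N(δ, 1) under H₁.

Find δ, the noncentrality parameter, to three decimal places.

δ = d·√n = 0.35 × √307 = 6.1325

δ ≈ 6.132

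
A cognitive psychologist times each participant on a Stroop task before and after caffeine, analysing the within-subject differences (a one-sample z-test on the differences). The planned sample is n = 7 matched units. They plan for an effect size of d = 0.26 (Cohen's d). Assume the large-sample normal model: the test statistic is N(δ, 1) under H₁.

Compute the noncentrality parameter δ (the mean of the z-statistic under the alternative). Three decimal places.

δ = d·√n = 0.26 × √7 = 0.6879

δ ≈ 0.688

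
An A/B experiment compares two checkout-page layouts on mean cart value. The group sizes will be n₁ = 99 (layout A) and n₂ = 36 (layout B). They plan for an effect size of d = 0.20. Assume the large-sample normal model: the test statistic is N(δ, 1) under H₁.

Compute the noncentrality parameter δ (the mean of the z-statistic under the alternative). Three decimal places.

δ = d / √(1/n₁ + 1/n₂) = 0.20 / √(1/99 + 1/36) = 1.0276

δ ≈ 1.028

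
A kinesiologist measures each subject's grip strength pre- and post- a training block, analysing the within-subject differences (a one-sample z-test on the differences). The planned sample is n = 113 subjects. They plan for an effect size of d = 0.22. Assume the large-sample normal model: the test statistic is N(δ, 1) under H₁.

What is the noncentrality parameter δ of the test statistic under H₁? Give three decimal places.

δ ≈ 2.339

δ = d·√n = 0.22 × √113 = 2.3386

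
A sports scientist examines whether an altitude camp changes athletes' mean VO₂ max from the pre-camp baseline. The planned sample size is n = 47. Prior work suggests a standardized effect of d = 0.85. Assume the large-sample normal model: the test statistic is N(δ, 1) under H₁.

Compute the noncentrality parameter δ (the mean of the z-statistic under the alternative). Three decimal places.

δ = d·√n = 0.85 × √47 = 5.8273

δ ≈ 5.827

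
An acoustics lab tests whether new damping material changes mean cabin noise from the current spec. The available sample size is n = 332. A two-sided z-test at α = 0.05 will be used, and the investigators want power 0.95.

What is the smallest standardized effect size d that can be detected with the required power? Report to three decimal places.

d ≈ 0.198

Required noncentrality: δ = z_{0.025} + z_{0.05} = 1.960 + 1.645 = 3.605.
(Lower-tail contribution to power is negligible for δ > 0.)
δ = d·√n ⇒ d = δ/√n = 3.605/√332 = 0.1978.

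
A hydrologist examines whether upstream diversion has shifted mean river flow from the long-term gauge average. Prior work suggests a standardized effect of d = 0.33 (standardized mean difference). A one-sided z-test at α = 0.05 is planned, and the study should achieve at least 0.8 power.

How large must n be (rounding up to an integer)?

n = 57

Set Φ(δ − 1.645) = 0.8; then δ − 1.645 = Φ⁻¹(0.8) = 0.842, giving δ = 2.486.
δ = d·√n ⇒ n = (δ/d)² = (2.486 / 0.33)² = 56.77.
Rounding up, n = 57.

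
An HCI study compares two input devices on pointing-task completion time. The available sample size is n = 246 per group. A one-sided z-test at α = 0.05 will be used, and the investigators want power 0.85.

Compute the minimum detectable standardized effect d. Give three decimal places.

Need Φ(δ − 1.645) = 0.85, so δ = 1.645 + 1.036 = 2.681.
δ = d·√(n/2) ⇒ d = δ/√(n/2) = 2.681/√(246/2) = 0.2418.

d ≈ 0.242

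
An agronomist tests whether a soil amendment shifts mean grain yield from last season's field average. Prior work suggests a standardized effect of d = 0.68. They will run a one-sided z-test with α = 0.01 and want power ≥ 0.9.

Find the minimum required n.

n = 29

For power 0.9 need Φ(δ − z_{0.01}) = 0.9, so δ = z_{0.01} + z_{0.10} = 2.326 + 1.282 = 3.608.
δ = d·√n ⇒ n = (δ/d)² = (3.608 / 0.68)² = 28.15.
Round up to the next whole unit.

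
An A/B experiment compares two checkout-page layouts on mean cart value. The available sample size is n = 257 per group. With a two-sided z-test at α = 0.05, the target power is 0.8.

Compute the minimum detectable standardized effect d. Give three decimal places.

d ≈ 0.247

Need Φ(δ − 1.960) = 0.8, so δ = 1.960 + 0.842 = 2.802.
(Lower-tail contribution to power is negligible for δ > 0.)
δ = d·√(n/2) ⇒ d = δ/√(n/2) = 2.802/√(257/2) = 0.2471.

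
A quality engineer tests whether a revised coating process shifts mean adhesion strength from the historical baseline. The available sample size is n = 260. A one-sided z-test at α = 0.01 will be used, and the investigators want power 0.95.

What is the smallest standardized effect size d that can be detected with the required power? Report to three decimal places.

Need Φ(δ − 2.326) = 0.95, so δ = 2.326 + 1.645 = 3.971.
δ = d·√n ⇒ d = δ/√n = 3.971/√260 = 0.2463.

d ≈ 0.246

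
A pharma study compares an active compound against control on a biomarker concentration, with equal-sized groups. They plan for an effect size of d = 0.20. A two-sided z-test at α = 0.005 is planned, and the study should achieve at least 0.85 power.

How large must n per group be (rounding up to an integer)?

n = 739 per group

For power 0.85 need Φ(δ − z_{0.0025}) = 0.85, so δ = z_{0.0025} + z_{0.15} = 2.807 + 1.036 = 3.843.
(Ignoring the negligible lower-tail rejection probability gives the usual closed-form inversion.)
δ = d·√(n/2) ⇒ n = 2(δ/d)² = 2 × (3.843 / 0.20)² = 738.61.
Rounding up, n = 739 per group.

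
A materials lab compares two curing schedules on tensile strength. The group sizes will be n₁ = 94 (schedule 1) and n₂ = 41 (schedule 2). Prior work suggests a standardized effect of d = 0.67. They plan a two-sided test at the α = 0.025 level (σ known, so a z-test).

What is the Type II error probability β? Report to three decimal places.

Noncentrality parameter: δ = d / √(1/n₁ + 1/n₂) = 0.67 / √(1/94 + 1/41) = 3.5798
Two-sided α = 0.025 → critical value z_{0.0125} = 2.241.
Power = Φ(δ − 2.241) + Φ(−δ − 2.241) = Φ(1.338) + Φ(-5.821) = 0.9096 + 0.0000 = 0.9096.
Type II error: β = 1 − power = 1 − 0.9096 = 0.0904.

β ≈ 0.090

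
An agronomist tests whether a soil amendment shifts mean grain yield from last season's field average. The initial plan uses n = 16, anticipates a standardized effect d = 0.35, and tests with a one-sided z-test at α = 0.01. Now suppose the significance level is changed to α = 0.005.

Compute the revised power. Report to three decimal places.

δ = d·√n = 0.35 × √16 = 1.4000 (unchanged). New critical value: z_{0.005} = 2.576.
Revised power = P(Z > 2.576 − δ) = Φ(-1.176) = 0.1198.

Power ≈ 0.120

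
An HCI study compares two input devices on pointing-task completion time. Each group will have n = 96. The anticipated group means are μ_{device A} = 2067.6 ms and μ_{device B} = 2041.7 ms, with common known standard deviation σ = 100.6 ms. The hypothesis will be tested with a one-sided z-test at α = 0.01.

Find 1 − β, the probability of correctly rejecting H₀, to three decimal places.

Power ≈ 0.294

Standardized effect: d = |μ_{device A} − μ_{device B}| / σ = |2067.6 − 2041.7| / 100.6 = 0.2575
Noncentrality parameter: δ = d·√(n/2) = 0.2575 × √(96/2) = 1.7837
Critical value for a one-sided test at α = 0.01: z_α = 2.326.
Power = Φ(δ − 2.326) = Φ(-0.543) = 0.2937.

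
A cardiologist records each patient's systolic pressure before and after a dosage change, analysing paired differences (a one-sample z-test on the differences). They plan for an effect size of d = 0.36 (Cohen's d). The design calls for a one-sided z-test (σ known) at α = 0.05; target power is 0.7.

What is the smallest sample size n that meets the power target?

For power 0.7 need Φ(δ − z_{0.05}) = 0.7, so δ = z_{0.05} + z_{0.30} = 1.645 + 0.524 = 2.169.
δ = d·√n ⇒ n = (δ/d)² = (2.169 / 0.36)² = 36.31.
Round up to the next whole unit.

n = 37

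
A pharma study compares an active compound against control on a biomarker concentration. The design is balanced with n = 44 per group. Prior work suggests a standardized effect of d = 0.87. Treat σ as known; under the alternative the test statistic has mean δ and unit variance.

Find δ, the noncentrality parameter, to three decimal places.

The noncentrality parameter scales effect size by the design's sample-size factor: δ = d·√(n/2) = 0.87 × √(44/2) = 4.0807

δ ≈ 4.081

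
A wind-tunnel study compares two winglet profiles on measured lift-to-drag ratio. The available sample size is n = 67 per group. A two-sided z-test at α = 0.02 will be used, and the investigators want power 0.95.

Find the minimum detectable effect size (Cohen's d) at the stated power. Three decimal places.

d ≈ 0.686

Required noncentrality: δ = z_{0.01} + z_{0.05} = 2.326 + 1.645 = 3.971.
(The second rejection-region term Φ(−δ − z_{α/2}) is negligible and dropped.)
δ = d·√(n/2) ⇒ d = δ/√(n/2) = 3.971/√(67/2) = 0.6861.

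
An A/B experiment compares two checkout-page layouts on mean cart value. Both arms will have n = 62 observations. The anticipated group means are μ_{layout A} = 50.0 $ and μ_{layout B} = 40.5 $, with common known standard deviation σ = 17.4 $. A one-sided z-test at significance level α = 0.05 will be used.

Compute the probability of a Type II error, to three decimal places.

β ≈ 0.082

Standardized effect: d = |μ_{layout A} − μ_{layout B}| / σ = |50.0 − 40.5| / 17.4 = 0.5460
Noncentrality parameter: δ = d·√(n/2) = 0.5460 × √(62/2) = 3.0399
Critical value for a one-sided test at α = 0.05: z_α = 1.645.
Power = Φ(δ − 1.645) = Φ(1.395) = 0.9185.
Type II error: β = 1 − power = 1 − 0.9185 = 0.0815.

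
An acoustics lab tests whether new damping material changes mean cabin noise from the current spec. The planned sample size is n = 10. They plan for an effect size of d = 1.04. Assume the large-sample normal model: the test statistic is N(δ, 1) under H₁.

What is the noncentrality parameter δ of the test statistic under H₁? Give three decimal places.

δ = d·√n = 1.04 × √10 = 3.2888

δ ≈ 3.289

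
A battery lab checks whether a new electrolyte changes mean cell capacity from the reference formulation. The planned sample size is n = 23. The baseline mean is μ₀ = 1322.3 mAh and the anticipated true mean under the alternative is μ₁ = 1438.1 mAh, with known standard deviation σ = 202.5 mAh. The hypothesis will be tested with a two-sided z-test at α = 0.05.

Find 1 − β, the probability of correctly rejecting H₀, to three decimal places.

Standardized effect: d = |μ₁ − μ₀| / σ = |1438.1 − 1322.3| / 202.5 = 0.5719
Noncentrality parameter: δ = d·√n = 0.5719 × √23 = 2.7425
Critical value for a two-sided test at α = 0.05: z_{α/2} = 1.960.
Power = Φ(δ − 1.960) + Φ(−δ − 1.960) = Φ(0.783) + Φ(-4.702) = 0.7831 + 0.0000 = 0.7831.

Power ≈ 0.783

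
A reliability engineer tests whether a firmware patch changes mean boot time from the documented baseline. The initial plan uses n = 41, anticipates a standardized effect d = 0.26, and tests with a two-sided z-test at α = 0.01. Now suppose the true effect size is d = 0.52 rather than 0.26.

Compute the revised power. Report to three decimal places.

With d = 0.52: δ = d·√n = 0.52 × √41 = 3.3296. Critical value z_{0.005} = 2.576.
Revised power = Φ(δ − 2.576) + Φ(−δ − 2.576) = Φ(0.754) + Φ(-5.905) = 0.7745 + 0.0000 = 0.7745.

Power ≈ 0.775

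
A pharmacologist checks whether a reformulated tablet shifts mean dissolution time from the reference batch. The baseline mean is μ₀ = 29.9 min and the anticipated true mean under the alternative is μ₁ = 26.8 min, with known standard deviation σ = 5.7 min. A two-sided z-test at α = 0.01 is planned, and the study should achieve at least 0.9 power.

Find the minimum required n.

n = 51

Standardized effect: d = |μ₁ − μ₀| / σ = |26.8 − 29.9| / 5.7 = 0.5439
For power 0.9 need Φ(δ − z_{0.005}) = 0.9, so δ = z_{0.005} + z_{0.10} = 2.576 + 1.282 = 3.857.
(For δ > 0 the lower-tail rejection region contributes negligibly to power, so the one-term inversion is standard.)
δ = d·√n ⇒ n = (δ/d)² = (3.857 / 0.5439)² = 50.31.
Rounding up, n = 51.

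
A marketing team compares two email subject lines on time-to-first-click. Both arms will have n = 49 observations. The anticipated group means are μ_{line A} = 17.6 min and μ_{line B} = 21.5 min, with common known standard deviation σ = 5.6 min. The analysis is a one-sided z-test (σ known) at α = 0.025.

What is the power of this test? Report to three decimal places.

Standardized effect: d = |μ_{line A} − μ_{line B}| / σ = |17.6 − 21.5| / 5.6 = 0.6964
Noncentrality parameter: λ = d·√(n/2) = 0.6964 × √(49/2) = 3.4471
One-sided α = 0.025 → critical value z_{0.025} = 1.960.
Power = Φ(λ − 1.960) = Φ(1.487) = 0.9315.

Power ≈ 0.932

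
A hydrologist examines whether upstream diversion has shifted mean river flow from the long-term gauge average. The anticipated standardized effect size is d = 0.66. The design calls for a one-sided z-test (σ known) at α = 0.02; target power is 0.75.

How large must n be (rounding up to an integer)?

For power 0.75 need Φ(δ − z_{0.02}) = 0.75, so δ = z_{0.02} + z_{0.25} = 2.054 + 0.674 = 2.728.
δ = d·√n ⇒ n = (δ/d)² = (2.728 / 0.66)² = 17.09.
Rounding up, n = 18.

n = 18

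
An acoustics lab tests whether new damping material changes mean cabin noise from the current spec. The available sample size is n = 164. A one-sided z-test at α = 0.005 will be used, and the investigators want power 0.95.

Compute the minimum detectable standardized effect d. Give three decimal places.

d ≈ 0.330

Required noncentrality: δ = z_{0.005} + z_{0.05} = 2.576 + 1.645 = 4.221.
δ = d·√n ⇒ d = δ/√n = 4.221/√164 = 0.3296.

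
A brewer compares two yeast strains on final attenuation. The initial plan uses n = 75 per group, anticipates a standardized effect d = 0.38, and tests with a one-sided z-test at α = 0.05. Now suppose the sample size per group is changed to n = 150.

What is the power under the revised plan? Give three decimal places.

With n = 150 per group: δ = d·√(n/2) = 0.38 × √(150/2) = 3.2909. Critical value z_{0.05} = 1.645.
Revised power = Φ(δ − 1.645) = Φ(1.646) = 0.9501.

Power ≈ 0.950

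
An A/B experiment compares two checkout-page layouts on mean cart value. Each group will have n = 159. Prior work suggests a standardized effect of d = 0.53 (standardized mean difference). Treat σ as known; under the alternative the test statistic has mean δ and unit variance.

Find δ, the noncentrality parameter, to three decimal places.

δ = d·√(n/2) = 0.53 × √(159/2) = 4.7256

δ ≈ 4.726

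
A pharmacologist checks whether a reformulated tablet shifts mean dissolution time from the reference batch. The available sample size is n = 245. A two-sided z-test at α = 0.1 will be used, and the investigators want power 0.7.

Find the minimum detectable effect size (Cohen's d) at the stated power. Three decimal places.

Need Φ(δ − 1.645) = 0.7, so δ = 1.645 + 0.524 = 2.169.
(Lower-tail contribution to power is negligible for δ > 0.)
δ = d·√n ⇒ d = δ/√n = 2.169/√245 = 0.1386.

d ≈ 0.139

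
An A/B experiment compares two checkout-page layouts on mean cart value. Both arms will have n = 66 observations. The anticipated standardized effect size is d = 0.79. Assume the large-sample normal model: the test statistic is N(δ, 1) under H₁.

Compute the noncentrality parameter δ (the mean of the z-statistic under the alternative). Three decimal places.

The noncentrality parameter scales effect size by the design's sample-size factor: δ = d·√(n/2) = 0.79 × √(66/2) = 4.5382

δ ≈ 4.538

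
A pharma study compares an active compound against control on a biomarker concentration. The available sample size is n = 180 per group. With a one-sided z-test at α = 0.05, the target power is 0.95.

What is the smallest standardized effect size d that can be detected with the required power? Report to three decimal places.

d ≈ 0.347

Need Φ(δ − 1.645) = 0.95, so δ = 1.645 + 1.645 = 3.290.
δ = d·√(n/2) ⇒ d = δ/√(n/2) = 3.290/√(180/2) = 0.3468.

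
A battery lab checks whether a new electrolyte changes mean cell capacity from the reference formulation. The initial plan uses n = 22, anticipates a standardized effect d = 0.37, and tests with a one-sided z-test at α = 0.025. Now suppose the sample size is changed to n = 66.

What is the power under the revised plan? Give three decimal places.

With n = 66: δ = d·√n = 0.37 × √66 = 3.0059. Critical value z_{0.025} = 1.960.
Revised power = Φ(δ − 1.960) = Φ(1.046) = 0.8522.

Power ≈ 0.852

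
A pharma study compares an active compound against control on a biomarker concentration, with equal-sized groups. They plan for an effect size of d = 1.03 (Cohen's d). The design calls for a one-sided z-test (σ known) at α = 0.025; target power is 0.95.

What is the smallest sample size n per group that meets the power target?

n = 25 per group

For power 0.95 need Φ(δ − z_{0.025}) = 0.95, so δ = z_{0.025} + z_{0.05} = 1.960 + 1.645 = 3.605.
δ = d·√(n/2) ⇒ n = 2(δ/d)² = 2 × (3.605 / 1.03)² = 24.50.
Rounding up, n = 25 per group.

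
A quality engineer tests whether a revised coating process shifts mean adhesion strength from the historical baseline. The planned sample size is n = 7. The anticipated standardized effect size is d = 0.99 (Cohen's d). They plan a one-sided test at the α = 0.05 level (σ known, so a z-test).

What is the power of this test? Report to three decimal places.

Power ≈ 0.835

Noncentrality parameter: δ = d·√n = 0.99 × √7 = 2.6193
Critical value for a one-sided test at α = 0.05: z_α = 1.645.
Power = Φ(δ − 1.645) = Φ(0.974) = 0.8351.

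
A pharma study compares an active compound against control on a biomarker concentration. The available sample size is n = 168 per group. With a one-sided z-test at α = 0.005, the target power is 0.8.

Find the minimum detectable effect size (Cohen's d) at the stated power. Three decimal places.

Need Φ(δ − 2.576) = 0.8, so δ = 2.576 + 0.842 = 3.417.
δ = d·√(n/2) ⇒ d = δ/√(n/2) = 3.417/√(168/2) = 0.3729.

d ≈ 0.373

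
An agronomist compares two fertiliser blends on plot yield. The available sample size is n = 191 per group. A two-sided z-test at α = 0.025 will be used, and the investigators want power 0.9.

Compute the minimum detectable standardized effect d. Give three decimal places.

Need Φ(δ − 2.241) = 0.9, so δ = 2.241 + 1.282 = 3.523.
(The second rejection-region term Φ(−δ − z_{α/2}) is negligible and dropped.)
δ = d·√(n/2) ⇒ d = δ/√(n/2) = 3.523/√(191/2) = 0.3605.

d ≈ 0.361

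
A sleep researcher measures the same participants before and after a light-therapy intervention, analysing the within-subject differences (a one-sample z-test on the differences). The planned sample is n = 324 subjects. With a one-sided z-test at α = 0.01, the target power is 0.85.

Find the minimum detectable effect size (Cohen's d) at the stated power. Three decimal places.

Required noncentrality: δ = z_{0.01} + z_{0.15} = 2.326 + 1.036 = 3.363.
δ = d·√n ⇒ d = δ/√n = 3.363/√324 = 0.1868.

d ≈ 0.187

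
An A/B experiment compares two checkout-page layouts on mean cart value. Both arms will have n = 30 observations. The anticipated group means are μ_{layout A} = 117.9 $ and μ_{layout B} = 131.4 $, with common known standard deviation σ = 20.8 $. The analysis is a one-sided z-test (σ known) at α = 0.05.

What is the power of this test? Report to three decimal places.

Power ≈ 0.808

Standardized effect: d = |μ_{layout A} − μ_{layout B}| / σ = |117.9 − 131.4| / 20.8 = 0.6490
Noncentrality parameter: λ = d·√(n/2) = 0.6490 × √(30/2) = 2.5137
One-sided α = 0.05 → critical value z_{0.05} = 1.645.
Power = P(Z > 1.645 − λ) = Φ(0.869) = 0.8075.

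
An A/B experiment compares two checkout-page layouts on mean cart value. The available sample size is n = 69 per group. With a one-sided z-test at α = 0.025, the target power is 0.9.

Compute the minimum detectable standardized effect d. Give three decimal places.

Required noncentrality: δ = z_{0.025} + z_{0.10} = 1.960 + 1.282 = 3.242.
δ = d·√(n/2) ⇒ d = δ/√(n/2) = 3.242/√(69/2) = 0.5519.

d ≈ 0.552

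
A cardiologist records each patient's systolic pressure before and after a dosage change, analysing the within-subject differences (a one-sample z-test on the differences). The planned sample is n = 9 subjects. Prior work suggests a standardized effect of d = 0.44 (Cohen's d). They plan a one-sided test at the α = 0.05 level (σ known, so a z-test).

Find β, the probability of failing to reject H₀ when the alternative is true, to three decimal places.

Noncentrality parameter: δ = d·√n = 0.44 × √9 = 1.3200
One-sided α = 0.05 → critical value z_{0.05} = 1.645.
Power = Φ(δ − 1.645) = Φ(-0.325) = 0.3726.
Type II error: β = 1 − power = 1 − 0.3726 = 0.6274.

β ≈ 0.627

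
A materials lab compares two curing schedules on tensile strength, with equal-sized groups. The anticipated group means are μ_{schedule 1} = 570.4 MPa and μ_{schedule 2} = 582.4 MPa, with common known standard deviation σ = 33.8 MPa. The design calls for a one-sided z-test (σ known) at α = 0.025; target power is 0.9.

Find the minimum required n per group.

n = 167 per group

Standardized effect: d = |μ_{schedule 1} − μ_{schedule 2}| / σ = |570.4 − 582.4| / 33.8 = 0.3550
For power 0.9 need Φ(δ − z_{0.025}) = 0.9, so δ = z_{0.025} + z_{0.10} = 1.960 + 1.282 = 3.242.
δ = d·√(n/2) ⇒ n = 2(δ/d)² = 2 × (3.242 / 0.3550)² = 166.72.
Round up to the next whole unit.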